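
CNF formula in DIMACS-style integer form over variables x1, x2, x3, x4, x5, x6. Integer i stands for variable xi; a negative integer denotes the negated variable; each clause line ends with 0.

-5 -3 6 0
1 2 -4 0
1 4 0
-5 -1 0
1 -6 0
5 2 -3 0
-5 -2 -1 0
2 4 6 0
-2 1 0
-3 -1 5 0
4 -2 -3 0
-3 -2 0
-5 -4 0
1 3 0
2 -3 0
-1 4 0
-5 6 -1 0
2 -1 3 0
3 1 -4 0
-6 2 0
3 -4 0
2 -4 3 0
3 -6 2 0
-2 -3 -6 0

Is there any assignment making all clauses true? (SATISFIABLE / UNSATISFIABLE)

UNSATISFIABLE

x2 = True:
  propagation gives x1=True, x5=False, x3=False, x4=True; an empty clause results — contradiction.
x2 = False:
  propagation gives x3=False, x1=True; an empty clause results — contradiction.
Every branch closes, so no satisfying assignment exists.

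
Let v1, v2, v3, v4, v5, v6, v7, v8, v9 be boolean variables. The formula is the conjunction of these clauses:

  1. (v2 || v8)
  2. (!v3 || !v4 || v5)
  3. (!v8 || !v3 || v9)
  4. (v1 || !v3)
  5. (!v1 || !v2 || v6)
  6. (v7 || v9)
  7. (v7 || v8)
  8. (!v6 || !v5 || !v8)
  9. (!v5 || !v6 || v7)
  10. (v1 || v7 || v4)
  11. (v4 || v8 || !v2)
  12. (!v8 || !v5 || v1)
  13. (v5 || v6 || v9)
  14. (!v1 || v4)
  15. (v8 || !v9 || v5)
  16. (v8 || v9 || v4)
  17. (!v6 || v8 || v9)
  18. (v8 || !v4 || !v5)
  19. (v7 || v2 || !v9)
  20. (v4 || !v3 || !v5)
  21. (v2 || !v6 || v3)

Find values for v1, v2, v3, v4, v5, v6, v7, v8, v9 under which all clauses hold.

v1=F, v2=T, v3=F, v4=F, v5=F, v6=T, v7=T, v8=T, v9=F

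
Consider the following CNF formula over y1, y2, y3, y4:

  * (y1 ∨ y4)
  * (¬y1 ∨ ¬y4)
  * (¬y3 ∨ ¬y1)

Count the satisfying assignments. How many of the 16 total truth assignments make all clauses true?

6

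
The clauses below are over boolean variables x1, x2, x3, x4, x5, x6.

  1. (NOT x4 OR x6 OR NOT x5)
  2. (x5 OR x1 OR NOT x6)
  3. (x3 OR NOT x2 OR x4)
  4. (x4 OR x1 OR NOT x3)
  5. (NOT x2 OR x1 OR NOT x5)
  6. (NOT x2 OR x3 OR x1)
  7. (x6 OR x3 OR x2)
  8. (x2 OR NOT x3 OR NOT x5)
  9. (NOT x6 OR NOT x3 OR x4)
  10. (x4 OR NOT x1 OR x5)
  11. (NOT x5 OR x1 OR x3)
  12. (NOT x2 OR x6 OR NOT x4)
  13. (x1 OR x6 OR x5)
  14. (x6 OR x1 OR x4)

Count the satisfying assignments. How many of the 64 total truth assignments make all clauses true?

Case analysis on x1 and x3:
  x1=1, x3=1: 5 of the 16 assignments to (x2,x4,x5,x6) work.
  x1=1, x3=0: 5 of the 16 assignments to (x2,x4,x5,x6) work.
  x1=0, x3=1: no assignment works — 0.
  x1=0, x3=0: a clause becomes empty — 0.
Total: 5 + 5 + 0 + 0 = 10.

10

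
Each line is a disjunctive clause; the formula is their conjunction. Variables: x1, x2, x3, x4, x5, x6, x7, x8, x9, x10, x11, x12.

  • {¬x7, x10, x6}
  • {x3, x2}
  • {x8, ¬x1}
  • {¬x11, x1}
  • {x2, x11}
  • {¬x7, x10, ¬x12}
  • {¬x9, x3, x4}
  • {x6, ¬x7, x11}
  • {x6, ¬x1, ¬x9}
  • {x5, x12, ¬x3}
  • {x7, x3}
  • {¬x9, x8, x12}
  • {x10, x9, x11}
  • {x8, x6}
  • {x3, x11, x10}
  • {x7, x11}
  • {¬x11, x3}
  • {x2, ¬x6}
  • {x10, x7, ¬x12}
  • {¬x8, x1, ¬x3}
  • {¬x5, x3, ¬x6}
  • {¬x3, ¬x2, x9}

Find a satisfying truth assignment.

x4 occurs only positively in the remaining clauses — set x4 = True.
Set x1 = True and propagate.
  then x8 is forced to True.
Branch on x2: take x2 = True.
Set x3 = True and propagate.
  then x9 is forced to True.
  then x6 is forced to True.
The remaining clauses are satisfied by x5 = True, x7 = True, x10 = False, x11 = False, x12 = False.
Every clause has at least one true literal under this assignment.
Check each clause:
  1. {x6, x10, ¬x7} — x6 is true.
  2. {x2, x3} — x2 is true.
  3. {¬x1, x8} — x8 is true.
  4. {x1, ¬x11} — x1 is true.
  5. {x11, x2} — x2 is true.
  6. {¬x7, x10, ¬x12} — ¬x12 is true.
  7. {x3, ¬x9, x4} — x3 is true.
  8. {x11, ¬x7, x6} — x6 is true.
  9. {¬x1, ¬x9, x6} — x6 is true.
  10. {x5, x12, ¬x3} — x5 is true.
  11. {x7, x3} — x3 is true.
  12. {x12, x8, ¬x9} — x8 is true.
  13. {x10, x11, x9} — x9 is true.
  14. {x8, x6} — x8 is true.
  15. {x10, x3, x11} — x3 is true.
  16. {x7, x11} — x7 is true.
  17. {¬x11, x3} — x3 is true.
  18. {¬x6, x2} — x2 is true.
  19. {¬x12, x10, x7} — ¬x12 is true.
  20. {x1, ¬x8, ¬x3} — x1 is true.
  21. {¬x6, ¬x5, x3} — x3 is true.
  22. {x9, ¬x3, ¬x2} — x9 is true.

x1=True, x2=True, x3=True, x4=True, x5=True, x6=True, x7=True, x8=True, x9=True, x10=False, x11=False, x12=False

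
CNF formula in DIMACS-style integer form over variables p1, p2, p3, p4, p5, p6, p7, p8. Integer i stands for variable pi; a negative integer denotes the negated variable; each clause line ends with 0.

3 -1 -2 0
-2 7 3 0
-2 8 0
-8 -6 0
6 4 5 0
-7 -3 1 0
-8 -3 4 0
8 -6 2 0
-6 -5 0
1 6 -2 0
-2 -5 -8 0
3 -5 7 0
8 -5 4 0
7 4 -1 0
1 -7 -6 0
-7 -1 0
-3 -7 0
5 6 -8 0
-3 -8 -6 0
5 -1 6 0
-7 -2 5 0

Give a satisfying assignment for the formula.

p1 = 0  p2 = 0  p3 = 1  p4 = 1  p5 = 0  p6 = 0  p7 = 0  p8 = 0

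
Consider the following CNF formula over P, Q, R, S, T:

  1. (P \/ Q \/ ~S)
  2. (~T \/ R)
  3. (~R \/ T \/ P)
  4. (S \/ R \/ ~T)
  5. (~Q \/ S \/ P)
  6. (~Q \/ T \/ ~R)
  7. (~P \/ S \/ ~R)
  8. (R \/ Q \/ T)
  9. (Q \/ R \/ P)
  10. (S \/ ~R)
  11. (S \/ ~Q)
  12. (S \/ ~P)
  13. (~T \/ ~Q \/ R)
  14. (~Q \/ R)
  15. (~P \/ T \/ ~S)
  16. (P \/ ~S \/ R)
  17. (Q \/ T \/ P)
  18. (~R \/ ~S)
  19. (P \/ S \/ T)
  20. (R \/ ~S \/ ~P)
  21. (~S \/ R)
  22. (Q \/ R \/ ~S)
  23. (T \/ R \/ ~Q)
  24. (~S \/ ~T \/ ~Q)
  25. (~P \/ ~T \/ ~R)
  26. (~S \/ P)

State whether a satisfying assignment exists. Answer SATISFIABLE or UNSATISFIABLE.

R = True:
  propagation gives S=True; an empty clause results — contradiction.
R = False:
  propagation gives T=False, Q=True; an empty clause results — contradiction.
Every branch closes, so no satisfying assignment exists.

UNSATISFIABLE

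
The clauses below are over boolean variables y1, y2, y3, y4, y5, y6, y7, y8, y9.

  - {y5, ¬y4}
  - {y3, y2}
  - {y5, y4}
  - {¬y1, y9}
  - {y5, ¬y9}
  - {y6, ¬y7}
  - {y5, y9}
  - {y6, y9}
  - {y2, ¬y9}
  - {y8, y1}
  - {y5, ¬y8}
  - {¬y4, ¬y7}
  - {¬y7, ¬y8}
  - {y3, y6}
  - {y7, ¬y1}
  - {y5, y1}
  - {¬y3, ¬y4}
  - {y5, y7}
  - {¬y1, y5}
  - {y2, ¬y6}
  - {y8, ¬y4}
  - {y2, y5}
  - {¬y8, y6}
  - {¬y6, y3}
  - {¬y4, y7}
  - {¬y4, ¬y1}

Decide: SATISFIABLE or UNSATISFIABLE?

y2 occurs only positively in the remaining clauses — set y2 = True.
Pure literal: y5 appears only positively; assign y5 = True.
Branch on y1: take y1 = True.
  then y9 is forced to True.
  then y7 is forced to True.
  then y6 is forced to True.
  then y4 is forced to False.
  then y8 is forced to False.
  then y3 is forced to True.
So y1 = 1, y2 = 1, y3 = 1, y4 = 0, y5 = 1, y6 = 1, y7 = 1, y8 = 0, y9 = 1 is a satisfying assignment.

SATISFIABLE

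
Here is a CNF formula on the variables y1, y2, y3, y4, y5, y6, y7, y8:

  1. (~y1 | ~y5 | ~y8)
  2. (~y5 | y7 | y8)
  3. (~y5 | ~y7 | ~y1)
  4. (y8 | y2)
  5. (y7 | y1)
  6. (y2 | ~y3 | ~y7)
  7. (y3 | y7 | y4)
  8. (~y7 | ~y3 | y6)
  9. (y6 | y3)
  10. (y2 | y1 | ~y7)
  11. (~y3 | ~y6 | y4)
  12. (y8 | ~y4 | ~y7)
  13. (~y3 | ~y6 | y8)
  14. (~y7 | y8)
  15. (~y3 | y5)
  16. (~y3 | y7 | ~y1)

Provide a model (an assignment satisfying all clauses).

y1 = 0  y2 = 1  y3 = 0  y4 = 0  y5 = 0  y6 = 1  y7 = 1  y8 = 1

Check each clause:
  1. (~y1 | ~y5 | ~y8) — ~y5 is true.
  2. (y8 | y7 | ~y5) — y8 is true.
  3. (~y7 | ~y5 | ~y1) — ~y5 is true.
  4. (y8 | y2) — y8 is true.
  5. (y7 | y1) — y7 is true.
  6. (y2 | ~y7 | ~y3) — y2 is true.
  7. (y7 | y4 | y3) — y7 is true.
  8. (y6 | ~y7 | ~y3) — ~y3 is true.
  9. (y3 | y6) — y6 is true.
  10. (y1 | ~y7 | y2) — y2 is true.
  11. (~y6 | ~y3 | y4) — ~y3 is true.
  12. (y8 | ~y7 | ~y4) — y8 is true.
  13. (y8 | ~y3 | ~y6) — y8 is true.
  14. (~y7 | y8) — y8 is true.
  15. (~y3 | y5) — ~y3 is true.
  16. (~y3 | ~y1 | y7) — ~y3 is true.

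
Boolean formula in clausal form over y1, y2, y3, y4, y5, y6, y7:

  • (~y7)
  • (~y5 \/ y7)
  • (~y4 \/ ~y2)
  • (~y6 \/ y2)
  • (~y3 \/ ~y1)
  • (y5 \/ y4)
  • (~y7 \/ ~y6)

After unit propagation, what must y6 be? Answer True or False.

Unit clause (~y7) sets y7 = False.
(~y5 \/ y7): since y7 = False, the clause reduces to (~y5). y5 = False.
(y4 \/ y5): since y5 = False, the clause reduces to (y4). y4 = True.
(~y2 \/ ~y4) with y4 = True leaves only ~y2, so y2 = False.
(y2 \/ ~y6): since y2 = False, the clause reduces to (~y6). y6 = False.

False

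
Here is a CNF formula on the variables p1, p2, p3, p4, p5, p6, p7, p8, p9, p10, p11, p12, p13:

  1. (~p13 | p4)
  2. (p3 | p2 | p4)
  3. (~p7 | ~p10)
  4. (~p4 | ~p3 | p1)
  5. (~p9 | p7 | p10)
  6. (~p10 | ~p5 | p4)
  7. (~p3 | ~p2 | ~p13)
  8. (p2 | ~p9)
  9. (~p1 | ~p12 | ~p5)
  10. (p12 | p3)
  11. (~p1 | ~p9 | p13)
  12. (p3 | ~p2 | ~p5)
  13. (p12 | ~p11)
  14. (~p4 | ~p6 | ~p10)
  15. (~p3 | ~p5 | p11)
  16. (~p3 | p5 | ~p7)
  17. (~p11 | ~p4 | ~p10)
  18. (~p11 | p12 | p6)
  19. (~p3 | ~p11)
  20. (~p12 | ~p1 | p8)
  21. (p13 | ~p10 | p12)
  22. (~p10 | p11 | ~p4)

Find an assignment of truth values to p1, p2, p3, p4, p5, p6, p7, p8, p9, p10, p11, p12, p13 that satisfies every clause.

p1=False, p2=True, p3=False, p4=True, p5=False, p6=False, p7=True, p8=True, p9=True, p10=False, p11=True, p12=True, p13=False

Check each clause:
  1. (p4 | ~p13) — ~p13 is true.
  2. (p3 | p2 | p4) — p2 is true.
  3. (~p7 | ~p10) — ~p10 is true.
  4. (~p4 | ~p3 | p1) — ~p3 is true.
  5. (~p9 | p10 | p7) — p7 is true.
  6. (~p5 | p4 | ~p10) — ~p5 is true.
  7. (~p3 | ~p2 | ~p13) — ~p13 is true.
  8. (~p9 | p2) — p2 is true.
  9. (~p1 | ~p5 | ~p12) — ~p5 is true.
  10. (p3 | p12) — p12 is true.
  11. (~p1 | p13 | ~p9) — ~p1 is true.
  12. (p3 | ~p2 | ~p5) — ~p5 is true.
  13. (~p11 | p12) — p12 is true.
  14. (~p4 | ~p6 | ~p10) — ~p6 is true.
  15. (~p5 | p11 | ~p3) — p11 is true.
  16. (p5 | ~p7 | ~p3) — ~p3 is true.
  17. (~p10 | ~p4 | ~p11) — ~p10 is true.
  18. (p6 | p12 | ~p11) — p12 is true.
  19. (~p3 | ~p11) — ~p3 is true.
  20. (p8 | ~p12 | ~p1) — p8 is true.
  21. (~p10 | p13 | p12) — p12 is true.
  22. (~p4 | p11 | ~p10) — p11 is true.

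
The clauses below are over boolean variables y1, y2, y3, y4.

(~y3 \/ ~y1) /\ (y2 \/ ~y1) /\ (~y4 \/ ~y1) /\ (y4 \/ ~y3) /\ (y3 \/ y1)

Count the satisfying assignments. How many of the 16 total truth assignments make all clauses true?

3

Satisfying assignments:
  y1=0 y2=0 y3=1 y4=1
  y1=0 y2=1 y3=1 y4=1
  y1=1 y2=1 y3=0 y4=0
Count: 3.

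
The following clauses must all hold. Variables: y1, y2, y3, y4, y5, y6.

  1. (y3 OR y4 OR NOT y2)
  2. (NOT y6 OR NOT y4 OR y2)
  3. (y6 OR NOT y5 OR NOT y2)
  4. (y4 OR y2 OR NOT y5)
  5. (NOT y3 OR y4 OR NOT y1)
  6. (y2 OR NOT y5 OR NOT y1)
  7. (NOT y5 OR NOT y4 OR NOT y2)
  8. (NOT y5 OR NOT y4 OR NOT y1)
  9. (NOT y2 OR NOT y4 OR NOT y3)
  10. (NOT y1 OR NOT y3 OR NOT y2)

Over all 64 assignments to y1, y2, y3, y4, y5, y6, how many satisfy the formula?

Split on y2, then y4.
  y2=T, y4=T: remaining (y1,y3,y5,y6) ∈ {(F,F,F,F); (F,F,F,T); (T,F,F,F); (T,F,F,T)} — 4.
  y2=T, y4=F: remaining (y1,y3,y5,y6) ∈ {(F,T,F,F); (F,T,F,T); (F,T,T,T)} — 3.
  y2=F, y4=T: y3 free; 3 ways for (y1,y5,y6) × 2^1 = 6.
  y2=F, y4=F: y6 free; 3 ways for (y1,y3,y5) × 2^1 = 6.
Total: 4 + 3 + 6 + 6 = 19.

19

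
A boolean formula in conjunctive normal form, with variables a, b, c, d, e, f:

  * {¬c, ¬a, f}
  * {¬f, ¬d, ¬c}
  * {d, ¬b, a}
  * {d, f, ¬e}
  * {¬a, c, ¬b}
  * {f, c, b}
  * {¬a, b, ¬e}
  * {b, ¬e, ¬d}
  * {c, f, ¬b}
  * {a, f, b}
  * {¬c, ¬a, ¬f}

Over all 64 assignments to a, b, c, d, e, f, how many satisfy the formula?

Case analysis on b and f:
  b=1, f=1: remaining (a,c,d,e) ∈ {(0,0,1,0); (0,0,1,1)} — 2.
  b=1, f=0: remaining (a,c,d,e) ∈ {(0,1,1,0); (0,1,1,1)} — 2.
  b=0, f=1: 7 of the 16 assignments to (a,c,d,e) work.
  b=0, f=0: a clause becomes empty — 0.
Total: 2 + 2 + 7 + 0 = 11.

11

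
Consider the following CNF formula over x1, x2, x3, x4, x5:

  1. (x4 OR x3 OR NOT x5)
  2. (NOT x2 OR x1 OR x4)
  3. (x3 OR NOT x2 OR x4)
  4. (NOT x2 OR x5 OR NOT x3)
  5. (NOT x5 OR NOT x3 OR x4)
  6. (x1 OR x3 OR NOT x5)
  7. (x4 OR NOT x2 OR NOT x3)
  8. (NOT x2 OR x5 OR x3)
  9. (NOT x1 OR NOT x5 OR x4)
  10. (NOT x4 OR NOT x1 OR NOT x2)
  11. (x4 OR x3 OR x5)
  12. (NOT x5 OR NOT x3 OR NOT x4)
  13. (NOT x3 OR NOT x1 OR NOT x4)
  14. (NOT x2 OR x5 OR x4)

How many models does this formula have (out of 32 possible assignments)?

The models are:
  x1=F x2=F x3=F x4=T x5=F
  x1=F x2=F x3=T x4=F x5=F
  x1=F x2=F x3=T x4=T x5=F
  x1=T x2=F x3=F x4=T x5=F
  x1=T x2=F x3=F x4=T x5=T
  x1=T x2=F x3=T x4=F x5=F
That's 6 in total.

6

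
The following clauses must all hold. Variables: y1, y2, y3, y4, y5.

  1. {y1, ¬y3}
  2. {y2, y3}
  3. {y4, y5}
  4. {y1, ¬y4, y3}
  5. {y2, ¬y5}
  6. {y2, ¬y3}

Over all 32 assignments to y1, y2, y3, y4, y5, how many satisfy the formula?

Split on y3, then y2.
  y3=T, y2=T: remaining (y1,y4,y5) ∈ {(T,F,T); (T,T,F); (T,T,T)} — 3.
  y3=T, y2=F: a clause becomes empty — 0.
  y3=F, y2=T: remaining (y1,y4,y5) ∈ {(F,F,T); (T,F,T); (T,T,F); (T,T,T)} — 4.
  y3=F, y2=F: a clause becomes empty — 0.
Total: 3 + 0 + 4 + 0 = 7.

7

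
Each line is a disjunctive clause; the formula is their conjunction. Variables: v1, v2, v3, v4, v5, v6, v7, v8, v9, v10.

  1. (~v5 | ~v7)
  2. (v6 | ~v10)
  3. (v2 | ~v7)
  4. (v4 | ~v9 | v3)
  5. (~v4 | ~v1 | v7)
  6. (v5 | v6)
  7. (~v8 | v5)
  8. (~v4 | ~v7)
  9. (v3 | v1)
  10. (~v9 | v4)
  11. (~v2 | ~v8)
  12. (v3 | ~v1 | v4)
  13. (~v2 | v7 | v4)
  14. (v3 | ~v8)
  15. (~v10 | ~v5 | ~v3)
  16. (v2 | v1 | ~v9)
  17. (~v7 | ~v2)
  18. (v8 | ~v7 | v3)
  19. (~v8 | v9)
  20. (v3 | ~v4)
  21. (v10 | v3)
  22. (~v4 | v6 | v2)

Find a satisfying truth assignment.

v1=False, v2=False, v3=True, v4=True, v5=False, v6=True, v7=False, v8=False, v9=False, v10=False

v6 occurs only positively in the remaining clauses — set v6 = True.
Try v1 = False.
  then v3 is forced to True.
The remaining clauses are satisfied by v2 = False, v4 = True, v5 = False, v7 = False, v8 = False, v9 = False, v10 = False.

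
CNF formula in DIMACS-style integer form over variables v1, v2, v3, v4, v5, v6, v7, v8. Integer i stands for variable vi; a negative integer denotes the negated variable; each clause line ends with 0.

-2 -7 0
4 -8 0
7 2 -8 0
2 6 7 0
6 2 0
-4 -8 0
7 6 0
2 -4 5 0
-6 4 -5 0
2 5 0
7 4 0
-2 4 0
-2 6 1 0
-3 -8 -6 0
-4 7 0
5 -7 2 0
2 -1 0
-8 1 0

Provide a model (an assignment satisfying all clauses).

Pure literal: v8 appears only negated; assign v8 = False.
Try v1 = False.
For the remaining variables, v2 = False, v3 = True, v4 = True, v5 = True, v6 = True, v7 = True works.

v1 = False  v2 = False  v3 = True  v4 = True  v5 = True  v6 = True  v7 = True  v8 = False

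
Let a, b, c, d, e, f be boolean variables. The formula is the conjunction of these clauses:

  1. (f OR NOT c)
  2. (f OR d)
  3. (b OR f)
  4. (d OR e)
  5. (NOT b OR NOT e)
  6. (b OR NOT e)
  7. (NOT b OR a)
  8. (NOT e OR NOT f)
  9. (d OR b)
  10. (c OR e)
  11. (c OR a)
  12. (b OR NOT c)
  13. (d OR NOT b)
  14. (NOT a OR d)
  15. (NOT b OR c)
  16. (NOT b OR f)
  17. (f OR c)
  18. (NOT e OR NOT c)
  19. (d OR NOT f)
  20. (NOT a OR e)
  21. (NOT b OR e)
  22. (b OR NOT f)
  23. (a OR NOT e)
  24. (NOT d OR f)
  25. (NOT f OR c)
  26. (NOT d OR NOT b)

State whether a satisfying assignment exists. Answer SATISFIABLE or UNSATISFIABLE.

UNSATISFIABLE

b = True:
  propagation gives e=False; an empty clause results — contradiction.
b = False:
  propagation gives f=True; an empty clause results — contradiction.
Every branch closes, so no satisfying assignment exists.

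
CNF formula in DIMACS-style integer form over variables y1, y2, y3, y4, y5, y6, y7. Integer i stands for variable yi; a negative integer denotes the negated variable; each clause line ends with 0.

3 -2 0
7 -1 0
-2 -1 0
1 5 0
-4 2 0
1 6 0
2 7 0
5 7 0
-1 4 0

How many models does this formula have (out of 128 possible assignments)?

6

The models are:
  y1=F y2=F y3=F y4=F y5=T y6=T y7=T
  y1=F y2=F y3=T y4=F y5=T y6=T y7=T
  y1=F y2=T y3=T y4=F y5=T y6=T y7=F
  y1=F y2=T y3=T y4=F y5=T y6=T y7=T
  y1=F y2=T y3=T y4=T y5=T y6=T y7=F
  y1=F y2=T y3=T y4=T y5=T y6=T y7=T
Count: 6.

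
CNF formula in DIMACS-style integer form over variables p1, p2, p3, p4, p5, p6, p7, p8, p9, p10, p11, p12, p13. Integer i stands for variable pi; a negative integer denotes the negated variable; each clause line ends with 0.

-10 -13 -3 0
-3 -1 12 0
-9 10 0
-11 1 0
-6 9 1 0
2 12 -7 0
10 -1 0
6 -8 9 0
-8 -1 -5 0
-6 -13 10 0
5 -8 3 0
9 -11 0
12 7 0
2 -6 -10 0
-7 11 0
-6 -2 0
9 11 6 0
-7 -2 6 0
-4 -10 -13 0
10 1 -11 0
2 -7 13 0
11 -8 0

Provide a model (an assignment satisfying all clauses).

p1 = T, p2 = T, p3 = F, p4 = F, p5 = F, p6 = F, p7 = F, p8 = F, p9 = T, p10 = T, p11 = F, p12 = T, p13 = T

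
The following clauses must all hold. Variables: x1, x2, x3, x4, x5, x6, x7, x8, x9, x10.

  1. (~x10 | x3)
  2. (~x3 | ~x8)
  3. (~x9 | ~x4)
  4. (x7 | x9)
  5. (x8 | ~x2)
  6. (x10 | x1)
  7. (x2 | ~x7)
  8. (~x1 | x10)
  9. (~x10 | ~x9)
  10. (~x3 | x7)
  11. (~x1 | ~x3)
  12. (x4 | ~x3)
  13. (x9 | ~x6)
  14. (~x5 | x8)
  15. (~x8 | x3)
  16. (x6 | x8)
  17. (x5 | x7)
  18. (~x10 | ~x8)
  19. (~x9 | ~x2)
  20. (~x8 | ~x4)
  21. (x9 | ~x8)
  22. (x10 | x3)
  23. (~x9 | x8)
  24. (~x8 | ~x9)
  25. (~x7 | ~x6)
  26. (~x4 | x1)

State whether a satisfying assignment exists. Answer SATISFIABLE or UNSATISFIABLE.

x8 = True:
  propagation gives x3=False; an empty clause results — contradiction.
x8 = False:
  propagation gives x2=False, x7=False, x9=True; an empty clause results — contradiction.
Every branch closes, so no satisfying assignment exists.

UNSATISFIABLE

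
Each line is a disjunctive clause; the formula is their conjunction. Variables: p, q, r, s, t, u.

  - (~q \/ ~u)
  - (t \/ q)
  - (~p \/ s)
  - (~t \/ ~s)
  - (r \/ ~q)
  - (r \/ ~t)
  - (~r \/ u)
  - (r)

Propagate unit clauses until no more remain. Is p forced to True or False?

False

(r) stands alone — r = True.
(u \/ ~r): since r = True, the clause reduces to (u). u = True.
(~u \/ ~q) with u = True leaves only ~q, so q = False.
(t \/ q): since q = False, the clause reduces to (t). t = True.
In (~s \/ ~t), ~t is now false; ~s must hold, so s = False.
(s \/ ~p) with s = False leaves only ~p, so p = False.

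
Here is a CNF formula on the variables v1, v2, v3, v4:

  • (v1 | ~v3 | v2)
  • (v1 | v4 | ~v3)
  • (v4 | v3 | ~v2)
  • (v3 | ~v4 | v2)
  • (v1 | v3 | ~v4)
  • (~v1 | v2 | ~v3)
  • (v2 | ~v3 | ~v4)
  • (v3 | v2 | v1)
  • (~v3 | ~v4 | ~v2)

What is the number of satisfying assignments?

3

The models are:
  v1=T v2=F v3=F v4=F
  v1=T v2=T v3=F v4=T
  v1=T v2=T v3=T v4=F
Count: 3.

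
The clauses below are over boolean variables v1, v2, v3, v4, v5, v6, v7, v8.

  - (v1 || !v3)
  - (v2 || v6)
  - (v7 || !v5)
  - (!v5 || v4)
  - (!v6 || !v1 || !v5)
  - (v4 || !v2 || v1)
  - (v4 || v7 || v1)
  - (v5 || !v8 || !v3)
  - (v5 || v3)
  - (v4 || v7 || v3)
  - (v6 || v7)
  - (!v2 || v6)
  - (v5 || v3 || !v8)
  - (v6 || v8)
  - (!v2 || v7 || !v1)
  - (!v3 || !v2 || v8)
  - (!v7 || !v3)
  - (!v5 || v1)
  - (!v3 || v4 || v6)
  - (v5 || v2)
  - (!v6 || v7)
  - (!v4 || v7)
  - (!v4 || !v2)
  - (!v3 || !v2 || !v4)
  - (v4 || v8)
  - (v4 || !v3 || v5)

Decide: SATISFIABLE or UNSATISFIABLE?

UNSATISFIABLE

v3 = True:
  propagation gives v1=True, v7=False, v5=False, v8=False; an empty clause results — contradiction.
v3 = False:
  propagation gives v5=True, v7=True, v4=True, v1=True; an empty clause results — contradiction.
Every branch closes, so no satisfying assignment exists.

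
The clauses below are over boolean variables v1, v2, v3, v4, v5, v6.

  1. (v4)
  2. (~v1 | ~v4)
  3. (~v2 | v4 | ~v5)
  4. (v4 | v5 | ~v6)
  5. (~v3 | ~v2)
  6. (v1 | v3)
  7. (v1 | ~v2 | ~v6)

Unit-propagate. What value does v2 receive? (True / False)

(v4) stands alone — v4 = True.
(~v1 | ~v4) with v4 = True leaves only ~v1, so v1 = False.
(v1 | v3) with v1 = False leaves only v3, so v3 = True.
(~v2 | ~v3): since v3 = True, the clause reduces to (~v2). v2 = False.

False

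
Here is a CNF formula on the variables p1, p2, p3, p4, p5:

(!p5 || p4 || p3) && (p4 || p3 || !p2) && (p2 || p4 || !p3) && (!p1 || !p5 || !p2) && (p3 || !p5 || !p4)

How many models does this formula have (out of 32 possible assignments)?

16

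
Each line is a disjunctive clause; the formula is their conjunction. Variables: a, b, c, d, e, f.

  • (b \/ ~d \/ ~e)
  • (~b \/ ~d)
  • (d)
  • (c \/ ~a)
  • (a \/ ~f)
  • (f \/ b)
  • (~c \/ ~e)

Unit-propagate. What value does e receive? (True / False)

False

(d) is a unit clause: d = True.
(~d \/ ~b): since d = True, the clause reduces to (~b). b = False.
(~e \/ b \/ ~d) with b = False, d = True leaves only ~e, so e = False.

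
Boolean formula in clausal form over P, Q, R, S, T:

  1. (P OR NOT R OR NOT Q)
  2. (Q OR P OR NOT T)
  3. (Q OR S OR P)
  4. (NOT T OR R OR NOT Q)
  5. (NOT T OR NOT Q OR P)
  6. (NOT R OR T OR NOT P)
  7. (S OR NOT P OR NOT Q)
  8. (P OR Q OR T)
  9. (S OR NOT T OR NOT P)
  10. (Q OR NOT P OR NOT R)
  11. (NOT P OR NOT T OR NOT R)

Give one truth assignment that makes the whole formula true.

Pure literal: S appears only positively; assign S = True.
Branch on P: take P = True.
Try Q = False.
  then R is forced to False.
T is now unconstrained; take T = False.
Every clause has at least one true literal under this assignment.

P = T, Q = F, R = F, S = T, T = F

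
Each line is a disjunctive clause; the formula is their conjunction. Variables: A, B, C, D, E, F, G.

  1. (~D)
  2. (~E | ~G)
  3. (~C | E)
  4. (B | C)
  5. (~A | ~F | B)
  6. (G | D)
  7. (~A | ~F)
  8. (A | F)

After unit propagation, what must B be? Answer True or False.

True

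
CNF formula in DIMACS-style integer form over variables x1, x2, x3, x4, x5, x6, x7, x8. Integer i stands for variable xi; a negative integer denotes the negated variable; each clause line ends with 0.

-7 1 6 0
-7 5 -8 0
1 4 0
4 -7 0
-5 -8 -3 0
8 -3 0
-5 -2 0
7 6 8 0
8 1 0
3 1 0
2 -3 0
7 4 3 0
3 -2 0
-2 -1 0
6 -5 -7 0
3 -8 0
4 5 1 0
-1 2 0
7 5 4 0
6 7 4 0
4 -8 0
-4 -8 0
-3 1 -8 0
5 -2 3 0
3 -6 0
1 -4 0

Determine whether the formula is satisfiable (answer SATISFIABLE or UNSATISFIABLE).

x3 = True:
  propagation gives x8=True, x5=False, x7=False, x2=True; an empty clause results — contradiction.
x3 = False:
  propagation gives x1=True, x2=False; an empty clause results — contradiction.
Every branch closes, so no satisfying assignment exists.

UNSATISFIABLE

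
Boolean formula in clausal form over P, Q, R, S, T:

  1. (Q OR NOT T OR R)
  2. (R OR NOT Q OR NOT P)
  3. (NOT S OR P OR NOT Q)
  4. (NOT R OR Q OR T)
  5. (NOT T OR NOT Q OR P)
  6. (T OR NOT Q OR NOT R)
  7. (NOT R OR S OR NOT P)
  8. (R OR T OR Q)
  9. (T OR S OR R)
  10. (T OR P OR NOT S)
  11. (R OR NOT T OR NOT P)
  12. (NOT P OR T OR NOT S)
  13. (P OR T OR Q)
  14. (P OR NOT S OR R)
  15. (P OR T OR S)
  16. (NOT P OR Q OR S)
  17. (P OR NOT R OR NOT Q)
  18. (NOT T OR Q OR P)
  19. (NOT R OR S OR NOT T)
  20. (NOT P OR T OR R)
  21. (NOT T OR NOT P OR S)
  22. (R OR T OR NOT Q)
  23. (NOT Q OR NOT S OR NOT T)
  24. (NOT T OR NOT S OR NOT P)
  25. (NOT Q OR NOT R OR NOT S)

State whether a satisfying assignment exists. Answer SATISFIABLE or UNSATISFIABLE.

UNSATISFIABLE

T = True:
  P = True:
    propagation gives R=True, S=True; an empty clause results — contradiction.
  P = False:
    propagation gives Q=False; an empty clause results — contradiction.
T = False:
  P = True:
    propagation gives S=False, R=False; an empty clause results — contradiction.
  P = False:
    propagation gives S=False; an empty clause results — contradiction.
Every branch closes, so no satisfying assignment exists.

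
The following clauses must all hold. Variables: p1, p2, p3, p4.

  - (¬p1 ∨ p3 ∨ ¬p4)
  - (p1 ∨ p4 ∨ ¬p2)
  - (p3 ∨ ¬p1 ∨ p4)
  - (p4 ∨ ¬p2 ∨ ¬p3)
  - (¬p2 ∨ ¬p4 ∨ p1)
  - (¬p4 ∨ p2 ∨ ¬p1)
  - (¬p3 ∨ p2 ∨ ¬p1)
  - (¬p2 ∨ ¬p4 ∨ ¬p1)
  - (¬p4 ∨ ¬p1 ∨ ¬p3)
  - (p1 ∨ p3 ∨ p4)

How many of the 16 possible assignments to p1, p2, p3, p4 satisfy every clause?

Satisfying assignments:
  p1=0 p2=0 p3=0 p4=1
  p1=0 p2=0 p3=1 p4=0
  p1=0 p2=0 p3=1 p4=1
That's 3 in total.

3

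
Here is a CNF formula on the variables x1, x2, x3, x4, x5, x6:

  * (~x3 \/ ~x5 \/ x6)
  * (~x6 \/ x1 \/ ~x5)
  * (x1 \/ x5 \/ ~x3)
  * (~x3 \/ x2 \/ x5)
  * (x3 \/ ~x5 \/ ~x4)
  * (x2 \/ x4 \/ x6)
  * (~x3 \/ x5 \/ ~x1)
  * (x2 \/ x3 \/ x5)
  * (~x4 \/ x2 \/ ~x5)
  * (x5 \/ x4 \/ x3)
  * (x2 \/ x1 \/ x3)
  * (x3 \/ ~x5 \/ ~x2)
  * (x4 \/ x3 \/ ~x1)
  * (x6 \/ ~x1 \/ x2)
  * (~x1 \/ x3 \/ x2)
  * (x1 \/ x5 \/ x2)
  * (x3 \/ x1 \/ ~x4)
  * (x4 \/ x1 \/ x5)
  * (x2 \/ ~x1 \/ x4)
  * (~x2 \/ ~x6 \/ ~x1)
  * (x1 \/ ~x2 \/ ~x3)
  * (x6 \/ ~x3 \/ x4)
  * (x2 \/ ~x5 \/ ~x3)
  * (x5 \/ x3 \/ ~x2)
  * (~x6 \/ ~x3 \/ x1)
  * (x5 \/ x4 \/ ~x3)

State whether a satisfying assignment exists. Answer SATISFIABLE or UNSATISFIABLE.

x3 = True:
  x1 = True:
    propagation gives x5=True, x6=True, x2=False; an empty clause results — contradiction.
  x1 = False:
    propagation gives x5=True, x6=True; an empty clause results — contradiction.
x3 = False:
  x2 = True:
    propagation gives x5=False; an empty clause results — contradiction.
  x2 = False:
    propagation gives x5=True, x4=False, x6=True, x1=True; an empty clause results — contradiction.
Every branch closes, so no satisfying assignment exists.

UNSATISFIABLE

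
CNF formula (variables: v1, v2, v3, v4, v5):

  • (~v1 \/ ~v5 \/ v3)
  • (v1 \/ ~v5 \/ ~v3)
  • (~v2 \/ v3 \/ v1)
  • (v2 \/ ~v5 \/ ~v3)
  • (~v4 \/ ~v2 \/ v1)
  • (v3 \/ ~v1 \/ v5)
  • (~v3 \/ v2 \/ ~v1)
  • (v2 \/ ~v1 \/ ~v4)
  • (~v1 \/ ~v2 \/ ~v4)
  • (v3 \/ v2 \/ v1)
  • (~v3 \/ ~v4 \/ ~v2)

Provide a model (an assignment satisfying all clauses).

v1 = True, v2 = True, v3 = True, v4 = False, v5 = False

Check each clause:
  1. (~v5 \/ v3 \/ ~v1) — v3 is true.
  2. (~v5 \/ v1 \/ ~v3) — v1 is true.
  3. (v1 \/ ~v2 \/ v3) — v1 is true.
  4. (v2 \/ ~v5 \/ ~v3) — v2 is true.
  5. (~v4 \/ ~v2 \/ v1) — v1 is true.
  6. (v5 \/ v3 \/ ~v1) — v3 is true.
  7. (~v3 \/ ~v1 \/ v2) — v2 is true.
  8. (~v1 \/ v2 \/ ~v4) — v2 is true.
  9. (~v2 \/ ~v1 \/ ~v4) — ~v4 is true.
  10. (v3 \/ v1 \/ v2) — v1 is true.
  11. (~v4 \/ ~v2 \/ ~v3) — ~v4 is true.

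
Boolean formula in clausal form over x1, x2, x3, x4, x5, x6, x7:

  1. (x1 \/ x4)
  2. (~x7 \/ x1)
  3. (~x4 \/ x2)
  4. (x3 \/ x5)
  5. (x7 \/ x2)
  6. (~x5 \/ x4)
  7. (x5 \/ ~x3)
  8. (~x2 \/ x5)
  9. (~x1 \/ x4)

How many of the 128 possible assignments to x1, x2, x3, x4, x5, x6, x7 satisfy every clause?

12

Case analysis on x4 and x5:
  x4=1, x5=1: x3, x6 free; 3 ways for (x1,x2,x7) × 2^2 = 12.
  x4=1, x5=0: a clause becomes empty — 0.
  x4=0, x5=1: a clause becomes empty — 0.
  x4=0, x5=0: a clause becomes empty — 0.
Total: 12 + 0 + 0 + 0 = 12.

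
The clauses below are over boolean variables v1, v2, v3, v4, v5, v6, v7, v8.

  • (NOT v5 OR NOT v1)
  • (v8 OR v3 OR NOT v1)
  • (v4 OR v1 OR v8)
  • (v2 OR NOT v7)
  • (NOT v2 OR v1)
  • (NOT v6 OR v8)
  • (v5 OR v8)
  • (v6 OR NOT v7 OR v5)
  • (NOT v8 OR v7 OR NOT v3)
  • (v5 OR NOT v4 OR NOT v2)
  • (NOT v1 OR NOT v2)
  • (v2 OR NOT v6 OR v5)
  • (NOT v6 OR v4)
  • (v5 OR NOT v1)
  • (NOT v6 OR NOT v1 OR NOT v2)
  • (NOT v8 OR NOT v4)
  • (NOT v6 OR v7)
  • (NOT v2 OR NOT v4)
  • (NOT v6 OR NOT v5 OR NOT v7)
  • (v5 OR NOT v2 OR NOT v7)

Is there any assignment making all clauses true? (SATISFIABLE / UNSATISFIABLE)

Branch on v1: take v1 = False.
  then v2 is forced to False.
  then v7 is forced to False.
  then v6 is forced to False.
The remaining clauses are satisfied by v3 = True, v4 = True, v5 = True, v8 = False.
Every clause has at least one true literal under this assignment.
So v1 = False, v2 = False, v3 = True, v4 = True, v5 = True, v6 = False, v7 = False, v8 = False is a satisfying assignment.

SATISFIABLE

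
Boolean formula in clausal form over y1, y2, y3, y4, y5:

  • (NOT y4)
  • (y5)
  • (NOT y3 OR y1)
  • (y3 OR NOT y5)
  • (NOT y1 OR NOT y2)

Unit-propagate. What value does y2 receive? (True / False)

False

(NOT y4) stands alone — y4 = False.
(y5) is a unit clause: y5 = True.
(NOT y5 OR y3): since y5 = True, the clause reduces to (y3). y3 = True.
(y1 OR NOT y3): since y3 = True, the clause reduces to (y1). y1 = True.
(NOT y1 OR NOT y2): since y1 = True, the clause reduces to (NOT y2). y2 = False.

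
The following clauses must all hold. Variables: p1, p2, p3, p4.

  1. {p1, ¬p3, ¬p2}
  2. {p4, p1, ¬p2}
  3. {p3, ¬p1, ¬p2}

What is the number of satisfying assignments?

11

Case analysis on p1 and p2:
  p1=T, p2=T: remaining (p3,p4) ∈ {(T,F); (T,T)} — 2.
  p1=T, p2=F: remaining (p3,p4) ∈ {(F,F); (F,T); (T,F); (T,T)} — 4.
  p1=F, p2=T: remaining (p3,p4) ∈ {(F,T)} — 1.
  p1=F, p2=F: remaining (p3,p4) ∈ {(F,F); (F,T); (T,F); (T,T)} — 4.
Total: 2 + 4 + 1 + 4 = 11.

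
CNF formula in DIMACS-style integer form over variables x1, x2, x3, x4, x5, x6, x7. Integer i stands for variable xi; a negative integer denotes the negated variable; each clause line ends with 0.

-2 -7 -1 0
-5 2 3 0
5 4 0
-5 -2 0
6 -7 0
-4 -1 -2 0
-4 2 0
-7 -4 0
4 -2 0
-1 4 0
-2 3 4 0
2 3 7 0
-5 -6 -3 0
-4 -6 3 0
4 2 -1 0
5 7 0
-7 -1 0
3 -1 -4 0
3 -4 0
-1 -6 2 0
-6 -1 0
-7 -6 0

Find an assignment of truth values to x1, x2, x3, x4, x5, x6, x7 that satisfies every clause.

x1 = False, x2 = False, x3 = True, x4 = False, x5 = True, x6 = False, x7 = False

Pure literal: x1 appears only negated; assign x1 = False.
Try x2 = False.
  then x4 is forced to False.
  then x5 is forced to True.
  then x3 is forced to True.
  then x6 is forced to False.
  then x7 is forced to False.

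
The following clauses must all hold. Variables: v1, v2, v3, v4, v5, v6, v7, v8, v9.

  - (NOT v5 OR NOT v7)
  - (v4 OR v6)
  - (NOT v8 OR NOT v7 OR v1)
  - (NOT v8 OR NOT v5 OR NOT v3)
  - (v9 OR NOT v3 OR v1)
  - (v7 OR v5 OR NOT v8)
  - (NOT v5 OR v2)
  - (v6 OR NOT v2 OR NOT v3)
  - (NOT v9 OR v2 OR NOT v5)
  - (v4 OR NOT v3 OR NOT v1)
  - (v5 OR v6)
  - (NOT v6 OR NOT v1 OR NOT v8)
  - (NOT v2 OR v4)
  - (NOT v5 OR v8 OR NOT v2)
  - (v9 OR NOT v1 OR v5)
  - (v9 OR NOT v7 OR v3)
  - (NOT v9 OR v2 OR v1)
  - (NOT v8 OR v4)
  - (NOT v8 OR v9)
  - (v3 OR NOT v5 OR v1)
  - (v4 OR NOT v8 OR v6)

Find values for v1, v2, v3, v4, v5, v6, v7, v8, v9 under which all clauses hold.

Pure literal: v4 appears only positively; assign v4 = True.
Set v1 = True and propagate.
For the remaining variables, v2 = True, v3 = False, v5 = False, v6 = True, v7 = True, v8 = False, v9 = True works.

v1=T, v2=T, v3=F, v4=T, v5=F, v6=T, v7=T, v8=F, v9=T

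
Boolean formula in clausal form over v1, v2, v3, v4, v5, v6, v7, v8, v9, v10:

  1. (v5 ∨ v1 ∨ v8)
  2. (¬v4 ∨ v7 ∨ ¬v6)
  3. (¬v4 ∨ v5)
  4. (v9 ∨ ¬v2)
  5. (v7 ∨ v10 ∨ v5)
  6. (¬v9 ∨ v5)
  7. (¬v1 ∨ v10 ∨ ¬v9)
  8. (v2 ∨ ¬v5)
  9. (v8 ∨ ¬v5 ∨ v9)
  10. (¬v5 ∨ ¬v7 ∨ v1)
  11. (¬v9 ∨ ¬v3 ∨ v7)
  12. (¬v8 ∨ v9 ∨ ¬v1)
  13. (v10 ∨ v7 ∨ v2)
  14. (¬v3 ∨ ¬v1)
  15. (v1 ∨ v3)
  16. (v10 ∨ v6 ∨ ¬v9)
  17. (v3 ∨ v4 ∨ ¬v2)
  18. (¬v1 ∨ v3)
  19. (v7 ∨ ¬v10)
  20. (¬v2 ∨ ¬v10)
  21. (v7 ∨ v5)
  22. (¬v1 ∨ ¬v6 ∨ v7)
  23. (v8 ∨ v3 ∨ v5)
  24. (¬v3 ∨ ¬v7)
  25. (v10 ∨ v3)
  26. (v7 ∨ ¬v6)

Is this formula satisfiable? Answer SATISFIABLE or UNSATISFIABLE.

v7 = True:
  propagation gives v3=False, v1=True; an empty clause results — contradiction.
v7 = False:
  propagation gives v10=False, v5=True, v2=True, v9=True; an empty clause results — contradiction.
Every branch closes, so no satisfying assignment exists.

UNSATISFIABLE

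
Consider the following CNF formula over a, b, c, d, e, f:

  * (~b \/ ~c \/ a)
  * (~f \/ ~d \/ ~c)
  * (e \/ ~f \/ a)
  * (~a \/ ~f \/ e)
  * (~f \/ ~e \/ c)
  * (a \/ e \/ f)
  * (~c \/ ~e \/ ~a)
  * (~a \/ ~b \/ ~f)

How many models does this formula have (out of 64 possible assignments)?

Split on a, then f.
  a=1, f=1: a clause becomes empty — 0.
  a=1, f=0: b, d free; 3 ways for (c,e) × 2^2 = 12.
  a=0, f=1: remaining (b,c,d,e) ∈ {(0,1,0,1)} — 1.
  a=0, f=0: d free; 3 ways for (b,c,e) × 2^1 = 6.
Total: 0 + 12 + 1 + 6 = 19.

19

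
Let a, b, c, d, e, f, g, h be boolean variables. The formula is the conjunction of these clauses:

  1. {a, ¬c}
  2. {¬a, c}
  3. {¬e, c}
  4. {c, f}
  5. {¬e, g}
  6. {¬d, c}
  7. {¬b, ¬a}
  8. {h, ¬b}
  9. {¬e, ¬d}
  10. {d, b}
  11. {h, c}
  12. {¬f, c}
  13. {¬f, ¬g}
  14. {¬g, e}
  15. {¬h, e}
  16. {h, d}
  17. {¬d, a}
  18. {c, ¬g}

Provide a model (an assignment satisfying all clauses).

a = True, b = False, c = True, d = True, e = False, f = True, g = False, h = False

Check each clause:
  1. {a, ¬c} — a is true.
  2. {¬a, c} — c is true.
  3. {c, ¬e} — c is true.
  4. {c, f} — c is true.
  5. {¬e, g} — ¬e is true.
  6. {c, ¬d} — c is true.
  7. {¬a, ¬b} — ¬b is true.
  8. {h, ¬b} — ¬b is true.
  9. {¬d, ¬e} — ¬e is true.
  10. {d, b} — d is true.
  11. {h, c} — c is true.
  12. {¬f, c} — c is true.
  13. {¬f, ¬g} — ¬g is true.
  14. {e, ¬g} — ¬g is true.
  15. {¬h, e} — ¬h is true.
  16. {d, h} — d is true.
  17. {a, ¬d} — a is true.
  18. {¬g, c} — ¬g is true.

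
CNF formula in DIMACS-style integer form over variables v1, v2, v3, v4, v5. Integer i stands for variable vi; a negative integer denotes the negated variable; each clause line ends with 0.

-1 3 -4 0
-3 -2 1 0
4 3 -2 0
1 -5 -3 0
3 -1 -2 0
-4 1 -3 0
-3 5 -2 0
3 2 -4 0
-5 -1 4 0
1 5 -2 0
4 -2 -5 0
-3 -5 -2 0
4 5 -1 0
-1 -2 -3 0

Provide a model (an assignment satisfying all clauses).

v1=True, v2=False, v3=True, v4=True, v5=False

Try v1 = True.
For the remaining variables, v2 = False, v3 = True, v4 = True, v5 = False works.
Every clause has at least one true literal under this assignment.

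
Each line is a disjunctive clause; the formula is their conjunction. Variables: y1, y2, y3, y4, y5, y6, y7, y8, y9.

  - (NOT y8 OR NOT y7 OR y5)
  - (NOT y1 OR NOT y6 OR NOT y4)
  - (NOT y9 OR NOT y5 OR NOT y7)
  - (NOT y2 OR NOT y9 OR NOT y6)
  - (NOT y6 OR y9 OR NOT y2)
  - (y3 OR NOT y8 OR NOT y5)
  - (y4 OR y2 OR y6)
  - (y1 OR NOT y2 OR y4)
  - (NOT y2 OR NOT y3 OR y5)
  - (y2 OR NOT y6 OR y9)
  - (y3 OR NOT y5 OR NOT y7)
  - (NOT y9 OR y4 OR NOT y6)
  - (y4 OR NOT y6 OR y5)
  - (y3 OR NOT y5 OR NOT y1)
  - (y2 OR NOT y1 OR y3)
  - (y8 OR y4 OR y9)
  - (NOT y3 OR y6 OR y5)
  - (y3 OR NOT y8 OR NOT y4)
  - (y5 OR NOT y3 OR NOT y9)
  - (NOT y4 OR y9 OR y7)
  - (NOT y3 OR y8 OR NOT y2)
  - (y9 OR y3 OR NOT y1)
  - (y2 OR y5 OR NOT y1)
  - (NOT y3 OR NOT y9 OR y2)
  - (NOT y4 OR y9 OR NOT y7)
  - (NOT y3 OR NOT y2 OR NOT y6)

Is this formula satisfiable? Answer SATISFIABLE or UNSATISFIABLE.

SATISFIABLE

Try y1 = False.
Branch on y2: take y2 = False.
Branch on y3: take y3 = False.
For the remaining variables, y4 = True, y5 = True, y6 = True, y7 = False, y8 = False, y9 = True works.
Every clause has at least one true literal under this assignment.
So y1 = F, y2 = F, y3 = F, y4 = T, y5 = T, y6 = T, y7 = F, y8 = F, y9 = T is a satisfying assignment.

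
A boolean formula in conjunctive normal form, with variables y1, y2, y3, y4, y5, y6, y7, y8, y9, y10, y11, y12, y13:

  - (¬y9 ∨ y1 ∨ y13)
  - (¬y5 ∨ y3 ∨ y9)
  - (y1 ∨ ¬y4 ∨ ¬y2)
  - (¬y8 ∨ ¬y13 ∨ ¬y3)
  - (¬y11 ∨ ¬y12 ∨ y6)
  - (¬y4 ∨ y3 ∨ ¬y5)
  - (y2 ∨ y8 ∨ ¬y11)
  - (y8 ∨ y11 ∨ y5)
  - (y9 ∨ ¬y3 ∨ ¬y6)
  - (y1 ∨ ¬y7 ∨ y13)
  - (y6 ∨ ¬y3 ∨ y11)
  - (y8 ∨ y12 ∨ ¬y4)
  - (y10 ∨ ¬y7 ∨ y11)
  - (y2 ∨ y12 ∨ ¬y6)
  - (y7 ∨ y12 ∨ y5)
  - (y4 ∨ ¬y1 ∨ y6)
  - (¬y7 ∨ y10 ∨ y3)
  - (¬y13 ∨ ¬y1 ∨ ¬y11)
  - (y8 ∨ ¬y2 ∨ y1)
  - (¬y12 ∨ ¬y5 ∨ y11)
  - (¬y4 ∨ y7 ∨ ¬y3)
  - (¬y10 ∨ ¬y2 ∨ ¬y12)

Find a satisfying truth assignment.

y1 = True, y2 = False, y3 = False, y4 = False, y5 = True, y6 = True, y7 = True, y8 = True, y9 = True, y10 = True, y11 = True, y12 = True, y13 = False

Check each clause:
  1. (¬y9 ∨ y1 ∨ y13) — y1 is true.
  2. (y3 ∨ y9 ∨ ¬y5) — y9 is true.
  3. (y1 ∨ ¬y4 ∨ ¬y2) — y1 is true.
  4. (¬y3 ∨ ¬y13 ∨ ¬y8) — ¬y13 is true.
  5. (¬y12 ∨ y6 ∨ ¬y11) — y6 is true.
  6. (¬y4 ∨ y3 ∨ ¬y5) — ¬y4 is true.
  7. (y2 ∨ y8 ∨ ¬y11) — y8 is true.
  8. (y11 ∨ y8 ∨ y5) — y8 is true.
  9. (¬y3 ∨ y9 ∨ ¬y6) — y9 is true.
  10. (y13 ∨ ¬y7 ∨ y1) — y1 is true.
  11. (¬y3 ∨ y11 ∨ y6) — y11 is true.
  12. (¬y4 ∨ y12 ∨ y8) — y8 is true.
  13. (y11 ∨ ¬y7 ∨ y10) — y10 is true.
  14. (y2 ∨ y12 ∨ ¬y6) — y12 is true.
  15. (y12 ∨ y7 ∨ y5) — y12 is true.
  16. (y4 ∨ ¬y1 ∨ y6) — y6 is true.
  17. (y3 ∨ ¬y7 ∨ y10) — y10 is true.
  18. (¬y1 ∨ ¬y13 ∨ ¬y11) — ¬y13 is true.
  19. (y1 ∨ y8 ∨ ¬y2) — y8 is true.
  20. (¬y5 ∨ ¬y12 ∨ y11) — y11 is true.
  21. (¬y3 ∨ y7 ∨ ¬y4) — ¬y4 is true.
  22. (¬y12 ∨ ¬y2 ∨ ¬y10) — ¬y2 is true.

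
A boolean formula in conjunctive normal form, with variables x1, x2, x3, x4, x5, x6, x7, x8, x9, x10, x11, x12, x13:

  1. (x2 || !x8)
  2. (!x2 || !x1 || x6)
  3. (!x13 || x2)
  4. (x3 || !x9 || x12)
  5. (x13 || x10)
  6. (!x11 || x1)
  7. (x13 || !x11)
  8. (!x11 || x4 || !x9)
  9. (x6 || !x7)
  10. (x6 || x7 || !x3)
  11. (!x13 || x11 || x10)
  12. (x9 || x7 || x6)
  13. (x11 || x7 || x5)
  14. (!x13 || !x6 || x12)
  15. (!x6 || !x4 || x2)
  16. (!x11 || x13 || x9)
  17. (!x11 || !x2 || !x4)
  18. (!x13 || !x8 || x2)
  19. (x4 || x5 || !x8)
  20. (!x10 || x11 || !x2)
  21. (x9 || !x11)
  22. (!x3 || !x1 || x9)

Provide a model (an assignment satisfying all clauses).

x1=False, x2=False, x3=True, x4=False, x5=True, x6=True, x7=True, x8=False, x9=True, x10=True, x11=False, x12=False, x13=False

Pure literal: x5 appears only positively; assign x5 = True.
x8 occurs only negated in the remaining clauses — set x8 = False.
Set x1 = False and propagate.
  then x11 is forced to False.
Branch on x2: take x2 = False.
  then x13 is forced to False.
  then x10 is forced to True.
The remaining clauses are satisfied by x3 = True, x4 = False, x6 = True, x7 = True, x9 = True, x12 = False.
Every clause has at least one true literal under this assignment.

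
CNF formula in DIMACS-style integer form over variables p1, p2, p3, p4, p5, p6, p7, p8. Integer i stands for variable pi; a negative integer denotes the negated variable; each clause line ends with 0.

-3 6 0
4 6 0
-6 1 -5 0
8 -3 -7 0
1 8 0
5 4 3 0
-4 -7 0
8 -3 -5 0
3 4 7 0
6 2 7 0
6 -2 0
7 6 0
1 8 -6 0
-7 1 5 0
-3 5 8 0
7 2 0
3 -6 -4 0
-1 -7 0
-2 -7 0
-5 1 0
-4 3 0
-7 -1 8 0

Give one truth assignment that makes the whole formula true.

p1 = True, p2 = True, p3 = True, p4 = True, p5 = False, p6 = True, p7 = False, p8 = True

Check each clause:
  1. (¬p3 ∨ p6) — p6 is true.
  2. (p4 ∨ p6) — p4 is true.
  3. (p1 ∨ ¬p5 ∨ ¬p6) — p1 is true.
  4. (p8 ∨ ¬p7 ∨ ¬p3) — p8 is true.
  5. (p8 ∨ p1) — p8 is true.
  6. (p4 ∨ p5 ∨ p3) — p3 is true.
  7. (¬p4 ∨ ¬p7) — ¬p7 is true.
  8. (¬p5 ∨ ¬p3 ∨ p8) — p8 is true.
  9. (p3 ∨ p7 ∨ p4) — p3 is true.
  10. (p2 ∨ p6 ∨ p7) — p2 is true.
  11. (¬p2 ∨ p6) — p6 is true.
  12. (p7 ∨ p6) — p6 is true.
  13. (p1 ∨ p8 ∨ ¬p6) — p8 is true.
  14. (p1 ∨ ¬p7 ∨ p5) — ¬p7 is true.
  15. (p8 ∨ ¬p3 ∨ p5) — p8 is true.
  16. (p2 ∨ p7) — p2 is true.
  17. (p3 ∨ ¬p6 ∨ ¬p4) — p3 is true.
  18. (¬p7 ∨ ¬p1) — ¬p7 is true.
  19. (¬p7 ∨ ¬p2) — ¬p7 is true.
  20. (p1 ∨ ¬p5) — p1 is true.
  21. (p3 ∨ ¬p4) — p3 is true.
  22. (¬p7 ∨ p8 ∨ ¬p1) — p8 is true.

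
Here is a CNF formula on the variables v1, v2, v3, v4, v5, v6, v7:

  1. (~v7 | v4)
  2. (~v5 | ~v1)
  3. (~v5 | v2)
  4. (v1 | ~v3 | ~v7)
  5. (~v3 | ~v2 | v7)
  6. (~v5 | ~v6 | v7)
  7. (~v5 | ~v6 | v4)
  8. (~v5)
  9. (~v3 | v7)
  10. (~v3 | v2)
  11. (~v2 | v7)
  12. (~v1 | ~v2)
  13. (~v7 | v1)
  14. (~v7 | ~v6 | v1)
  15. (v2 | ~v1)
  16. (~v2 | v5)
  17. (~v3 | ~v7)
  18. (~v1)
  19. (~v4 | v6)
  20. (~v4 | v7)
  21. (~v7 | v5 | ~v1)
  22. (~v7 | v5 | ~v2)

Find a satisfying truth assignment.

v1=False, v2=False, v3=False, v4=False, v5=False, v6=False, v7=False

(~v5) is a unit clause, so v5 = False.
(~v2) is a unit clause, so v2 = False.
The clause (~v3) is unit: v3 must be False.
The clause (~v1) is unit: v1 must be False.
Unit propagation: (~v7) forces v7 = False.
Unit propagation: (~v4) forces v4 = False.
v6 is now unconstrained; take v6 = False.
Every clause has at least one true literal under this assignment.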